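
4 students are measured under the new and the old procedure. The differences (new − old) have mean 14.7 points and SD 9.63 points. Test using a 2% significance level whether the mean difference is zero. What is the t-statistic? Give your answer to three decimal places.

H0: μ_d = 0; H1: μ_d ≠ 0 (paired t-test on the differences, two-sided).
t = d̄/(s_d/√n) = 14.7/(9.63/√4) = 3.053
df = n − 1 = 3
Two-sided p-value ≈ 0.055
Since p ≈ 0.055 > α = 0.02, fail to reject H0; the data do not provide sufficient evidence against H0.

3.053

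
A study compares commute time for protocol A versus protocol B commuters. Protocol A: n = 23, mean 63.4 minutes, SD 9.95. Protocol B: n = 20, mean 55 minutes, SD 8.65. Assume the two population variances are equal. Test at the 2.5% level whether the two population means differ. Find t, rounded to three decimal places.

Let group 1 = protocol A, group 2 = protocol B. H0: μ_1 = μ_2; H1: μ_1 ≠ μ_2 (two-sample pooled-variance t-test, two-sided).
s_p² = [(23−1)·9.95² + (20−1)·8.65²]/(23+20−2) = 87.7971
t = (63.4 − 55)/√[87.7971·(1/23 + 1/20)] = 2.932
df = n₁ + n₂ − 2 = 41
Two-sided p-value ≈ 0.005
Since p ≈ 0.005 < α = 0.025, reject H0; the evidence is statistically significant.

2.932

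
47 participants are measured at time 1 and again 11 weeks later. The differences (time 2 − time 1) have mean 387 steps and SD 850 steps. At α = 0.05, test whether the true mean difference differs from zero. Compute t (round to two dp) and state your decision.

t = 3.12; reject H0

H0: μ_d = 0; H1: μ_d ≠ 0 (paired t-test on the differences, two-sided).
t = d̄/(s_d/√n) = 387/(850/√47) = 3.12
df = n − 1 = 46
Two-sided p-value ≈ 0.0031
Since p ≈ 0.0031 < α = 0.05, reject H0; the evidence is statistically significant.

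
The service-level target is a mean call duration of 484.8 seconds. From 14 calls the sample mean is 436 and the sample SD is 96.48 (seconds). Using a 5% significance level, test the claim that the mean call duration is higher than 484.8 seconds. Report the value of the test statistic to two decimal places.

-1.89

H0: μ = 484.8; H1: μ > 484.8 (one-sample t-test, right-tailed).
t = (x̄ − μ₀)/(s/√n) = (436 − 484.8)/(96.48/√14) = -1.89
df = n − 1 = 13
p-value = P(T ≥ -1.89) ≈ 0.9596
Since p ≈ 0.9596 > α = 0.05, fail to reject H0; the data do not provide sufficient evidence against H0.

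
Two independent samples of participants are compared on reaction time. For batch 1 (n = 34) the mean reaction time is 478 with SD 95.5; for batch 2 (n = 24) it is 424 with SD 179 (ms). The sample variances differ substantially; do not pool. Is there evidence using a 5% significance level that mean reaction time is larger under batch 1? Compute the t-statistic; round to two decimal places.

Let group 1 = batch 1, group 2 = batch 2. H0: μ_1 = μ_2; H1: μ_1 > μ_2 (Welch's two-sample t-test, right-tailed).
t = (x̄_1 − x̄_2)/√(s_1²/n_1 + s_2²/n_2) = (478 − 424)/√(95.5²/34 + 179²/24) = 1.35
Welch–Satterthwaite df ≈ 32.26
p-value = P(T ≥ 1.35) ≈ 0.093
Since p ≈ 0.093 > α = 0.05, fail to reject H0; the data do not provide sufficient evidence against H0.

1.35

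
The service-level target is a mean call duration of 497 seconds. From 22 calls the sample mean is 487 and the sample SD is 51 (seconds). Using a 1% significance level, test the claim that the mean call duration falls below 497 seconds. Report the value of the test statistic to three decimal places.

H0: μ = 497; H1: μ < 497 (one-sample t-test, left-tailed).
t = (x̄ − μ₀)/(s/√n) = (487 − 497)/(51/√22) = -0.920
df = n − 1 = 21
p-value = P(T ≤ -0.920) ≈ 0.184
Since p ≈ 0.184 > α = 0.01, fail to reject H0; the data do not provide sufficient evidence against H0.

-0.920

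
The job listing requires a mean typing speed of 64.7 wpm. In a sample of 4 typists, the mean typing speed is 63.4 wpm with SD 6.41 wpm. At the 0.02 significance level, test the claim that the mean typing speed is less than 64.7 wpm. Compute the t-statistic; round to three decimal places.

-0.406

H0: μ = 64.7; H1: μ < 64.7 (one-sample t-test, left-tailed).
t = (x̄ − μ₀)/(s/√n) = (63.4 − 64.7)/(6.41/√4) = -0.406
df = n − 1 = 3
p-value = P(T ≤ -0.406) ≈ 0.3561
Since p ≈ 0.3561 > α = 0.02, fail to reject H0; the data do not provide sufficient evidence against H0.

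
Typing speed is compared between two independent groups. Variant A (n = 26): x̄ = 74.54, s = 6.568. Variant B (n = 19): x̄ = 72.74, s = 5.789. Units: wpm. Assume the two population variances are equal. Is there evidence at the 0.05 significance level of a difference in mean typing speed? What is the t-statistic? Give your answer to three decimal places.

0.954

Let group 1 = variant A, group 2 = variant B. H0: μ_1 = μ_2; H1: μ_1 ≠ μ_2 (two-sample pooled-variance t-test, two-sided).
s_p² = [(26−1)·6.568² + (19−1)·5.789²]/(26+19−2) = 39.1091
t = (74.54 − 72.74)/√[39.1091·(1/26 + 1/19)] = 0.954
df = n₁ + n₂ − 2 = 43
Two-sided p-value ≈ 0.346
Since p ≈ 0.346 > α = 0.05, fail to reject H0; the evidence is not statistically significant.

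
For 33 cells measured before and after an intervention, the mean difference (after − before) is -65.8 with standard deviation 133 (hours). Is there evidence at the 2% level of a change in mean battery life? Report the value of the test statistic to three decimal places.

H0: μ_d = 0; H1: μ_d ≠ 0 (paired t-test on the differences, two-sided).
t = d̄/(s_d/√n) = -65.8/(133/√33) = -2.842
df = n − 1 = 32
Two-sided p-value ≈ 0.008
Since p ≈ 0.008 < α = 0.02, reject H0; the data support H1.

-2.842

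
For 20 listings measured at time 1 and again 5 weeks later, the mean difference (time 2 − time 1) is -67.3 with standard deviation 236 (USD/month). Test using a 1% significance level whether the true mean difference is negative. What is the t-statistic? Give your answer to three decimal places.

H0: μ_d = 0; H1: μ_d < 0 (paired t-test on the differences, left-tailed).
t = d̄/(s_d/√n) = -67.3/(236/√20) = -1.275
df = n − 1 = 19
p-value = P(T ≤ -1.275) ≈ 0.1088
Since p ≈ 0.1088 > α = 0.01, fail to reject H0; the data do not provide sufficient evidence against H0.

-1.275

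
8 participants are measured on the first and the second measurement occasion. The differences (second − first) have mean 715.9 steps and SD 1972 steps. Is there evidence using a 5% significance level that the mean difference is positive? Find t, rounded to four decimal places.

1.0268

H0: μ_d = 0; H1: μ_d > 0 (paired t-test on the differences, right-tailed).
t = d̄/(s_d/√n) = 715.9/(1972/√8) = 1.0268
df = n − 1 = 7
p-value = P(T ≥ 1.0268) ≈ 0.1693
Since p ≈ 0.1693 > α = 0.05, fail to reject H0; the data do not provide sufficient evidence against H0.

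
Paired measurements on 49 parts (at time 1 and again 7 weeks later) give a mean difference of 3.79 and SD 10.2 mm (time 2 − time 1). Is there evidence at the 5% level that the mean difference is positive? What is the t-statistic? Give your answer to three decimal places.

2.601

H0: μ_d = 0; H1: μ_d > 0 (paired t-test on the differences, right-tailed).
t = d̄/(s_d/√n) = 3.79/(10.2/√49) = 2.601
df = n − 1 = 48
p-value = P(T ≥ 2.601) ≈ 0.0062
Since p ≈ 0.0062 < α = 0.05, reject H0; the data support H1.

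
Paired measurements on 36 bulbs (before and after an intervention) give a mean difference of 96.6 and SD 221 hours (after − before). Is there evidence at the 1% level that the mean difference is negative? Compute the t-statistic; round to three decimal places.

2.623

H0: μ_d = 0; H1: μ_d < 0 (paired t-test on the differences, left-tailed).
t = d̄/(s_d/√n) = 96.6/(221/√36) = 2.623
df = n − 1 = 35
p-value = P(T ≤ 2.623) ≈ 0.9936
Since p ≈ 0.9936 > α = 0.01, fail to reject H0; the data do not provide sufficient evidence against H0.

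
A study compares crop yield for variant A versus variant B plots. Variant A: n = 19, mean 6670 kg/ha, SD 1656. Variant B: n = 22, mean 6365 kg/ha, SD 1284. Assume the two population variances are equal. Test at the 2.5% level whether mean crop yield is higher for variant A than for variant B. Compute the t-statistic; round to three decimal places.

Let group 1 = variant A, group 2 = variant B. H0: μ_1 = μ_2; H1: μ_1 > μ_2 (two-sample pooled-variance t-test, right-tailed).
s_p² = [(19−1)·1656² + (22−1)·1284²]/(19+22−2) = 2153430
t = (6670 − 6365)/√[2153430·(1/19 + 1/22)] = 0.664
df = n₁ + n₂ − 2 = 39
p-value = P(T ≥ 0.664) ≈ 0.255
Since p ≈ 0.255 > α = 0.025, fail to reject H0; the evidence is not statistically significant.

0.664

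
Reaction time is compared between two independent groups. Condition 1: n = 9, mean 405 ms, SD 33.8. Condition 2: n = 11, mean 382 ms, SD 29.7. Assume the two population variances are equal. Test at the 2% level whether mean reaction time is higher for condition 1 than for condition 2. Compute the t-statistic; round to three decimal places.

1.620

Let group 1 = condition 1, group 2 = condition 2. H0: μ_1 = μ_2; H1: μ_1 > μ_2 (two-sample pooled-variance t-test, right-tailed).
s_p² = [(9−1)·33.8² + (11−1)·29.7²]/(9+11−2) = 997.801
t = (405 − 382)/√[997.801·(1/9 + 1/11)] = 1.620
df = n₁ + n₂ − 2 = 18
p-value = P(T ≥ 1.620) ≈ 0.061
Since p ≈ 0.061 > α = 0.02, fail to reject H0; the evidence is not statistically significant.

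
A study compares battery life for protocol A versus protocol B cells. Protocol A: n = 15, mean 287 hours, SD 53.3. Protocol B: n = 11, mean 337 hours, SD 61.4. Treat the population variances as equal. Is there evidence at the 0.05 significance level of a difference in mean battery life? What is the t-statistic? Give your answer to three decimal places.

-2.217

Let group 1 = protocol A, group 2 = protocol B. H0: μ_1 = μ_2; H1: μ_1 ≠ μ_2 (two-sample pooled-variance t-test, two-sided).
s_p² = [(15−1)·53.3² + (11−1)·61.4²]/(15+11−2) = 3228
t = (287 − 337)/√[3228·(1/15 + 1/11)] = -2.217
df = n₁ + n₂ − 2 = 24
Two-sided p-value ≈ 0.0364
Since p ≈ 0.0364 < α = 0.05, reject H0; the evidence is statistically significant.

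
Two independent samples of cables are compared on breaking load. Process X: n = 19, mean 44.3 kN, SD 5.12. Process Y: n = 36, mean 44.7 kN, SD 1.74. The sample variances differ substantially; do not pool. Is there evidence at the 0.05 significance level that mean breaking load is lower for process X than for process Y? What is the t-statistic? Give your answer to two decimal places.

Let group 1 = process X, group 2 = process Y. H0: μ_1 = μ_2; H1: μ_1 < μ_2 (Welch's two-sample t-test, left-tailed).
t = (x̄_1 − x̄_2)/√(s_1²/n_1 + s_2²/n_2) = (44.3 − 44.7)/√(5.12²/19 + 1.74²/36) = -0.33
Welch–Satterthwaite df ≈ 20.22
p-value = P(T ≤ -0.33) ≈ 0.3722
Since p ≈ 0.3722 > α = 0.05, fail to reject H0; the data do not provide sufficient evidence against H0.

-0.33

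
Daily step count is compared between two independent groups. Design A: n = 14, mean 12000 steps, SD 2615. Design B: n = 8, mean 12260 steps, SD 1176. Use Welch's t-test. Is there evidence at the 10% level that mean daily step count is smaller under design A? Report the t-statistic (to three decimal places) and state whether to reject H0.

t = -0.320; fail to reject H0

Let group 1 = design A, group 2 = design B. H0: μ_1 = μ_2; H1: μ_1 < μ_2 (Welch's two-sample t-test, left-tailed).
t = (x̄_1 − x̄_2)/√(s_1²/n_1 + s_2²/n_2) = (12000 − 12260)/√(2615²/14 + 1176²/8) = -0.320
Welch–Satterthwaite df ≈ 19.33
p-value = P(T ≤ -0.320) ≈ 0.376
Since p ≈ 0.376 > α = 0.1, fail to reject H0; the data do not provide sufficient evidence against H0.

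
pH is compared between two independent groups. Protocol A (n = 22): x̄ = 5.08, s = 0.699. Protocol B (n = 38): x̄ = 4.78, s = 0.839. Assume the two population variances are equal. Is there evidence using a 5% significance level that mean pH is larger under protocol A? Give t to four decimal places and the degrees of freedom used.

Let group 1 = protocol A, group 2 = protocol B. H0: μ_1 = μ_2; H1: μ_1 > μ_2 (two-sample pooled-variance t-test, right-tailed).
s_p² = [(22−1)·0.699² + (38−1)·0.839²]/(22+38−2) = 0.62596
t = (5.08 − 4.78)/√[0.62596·(1/22 + 1/38)] = 1.4154
df = n₁ + n₂ − 2 = 58
p-value = P(T ≥ 1.4154) ≈ 0.081
Since p ≈ 0.081 > α = 0.05, fail to reject H0; the evidence is not statistically significant.

t = 1.4154, df = 58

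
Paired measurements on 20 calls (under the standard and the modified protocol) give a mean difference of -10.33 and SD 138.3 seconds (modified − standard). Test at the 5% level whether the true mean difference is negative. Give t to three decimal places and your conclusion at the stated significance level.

H0: μ_d = 0; H1: μ_d < 0 (paired t-test on the differences, left-tailed).
t = d̄/(s_d/√n) = -10.33/(138.3/√20) = -0.334
df = n − 1 = 19
p-value = P(T ≤ -0.334) ≈ 0.3710
Since p ≈ 0.3710 > α = 0.05, fail to reject H0; the data do not provide sufficient evidence against H0.

t = -0.334; fail to reject H0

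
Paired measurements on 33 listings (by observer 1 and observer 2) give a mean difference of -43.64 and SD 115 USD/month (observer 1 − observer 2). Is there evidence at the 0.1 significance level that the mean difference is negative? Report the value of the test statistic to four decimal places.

-2.1799

H0: μ_d = 0; H1: μ_d < 0 (paired t-test on the differences, left-tailed).
t = d̄/(s_d/√n) = -43.64/(115/√33) = -2.1799
df = n − 1 = 32
p-value = P(T ≤ -2.1799) ≈ 0.0184
Since p ≈ 0.0184 < α = 0.1, reject H0; the data support H1.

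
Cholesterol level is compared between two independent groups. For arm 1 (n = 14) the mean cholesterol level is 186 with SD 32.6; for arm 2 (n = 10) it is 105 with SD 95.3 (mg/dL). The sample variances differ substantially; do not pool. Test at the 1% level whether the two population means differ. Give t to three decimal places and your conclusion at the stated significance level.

Let group 1 = arm 1, group 2 = arm 2. H0: μ_1 = μ_2; H1: μ_1 ≠ μ_2 (Welch's two-sample t-test, two-sided).
t = (x̄_1 − x̄_2)/√(s_1²/n_1 + s_2²/n_2) = (186 − 105)/√(32.6²/14 + 95.3²/10) = 2.582
Welch–Satterthwaite df ≈ 10.52
Two-sided p-value ≈ 0.0263
Since p ≈ 0.0263 > α = 0.01, fail to reject H0; the data do not provide sufficient evidence against H0.

t = 2.582; fail to reject H0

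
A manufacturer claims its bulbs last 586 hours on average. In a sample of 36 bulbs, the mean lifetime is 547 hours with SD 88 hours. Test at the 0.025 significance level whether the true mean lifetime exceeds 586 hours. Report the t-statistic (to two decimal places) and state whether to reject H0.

H0: μ = 586; H1: μ > 586 (one-sample t-test, right-tailed).
t = (x̄ − μ₀)/(s/√n) = (547 − 586)/(88/√36) = -2.66
df = n − 1 = 35
p-value = P(T ≥ -2.66) ≈ 0.9941
Since p ≈ 0.9941 > α = 0.025, fail to reject H0; the data do not provide sufficient evidence against H0.

t = -2.66; fail to reject H0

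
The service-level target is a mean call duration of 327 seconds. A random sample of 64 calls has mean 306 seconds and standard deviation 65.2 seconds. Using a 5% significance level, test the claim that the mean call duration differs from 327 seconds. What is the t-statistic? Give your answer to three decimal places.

H0: μ = 327; H1: μ ≠ 327 (one-sample t-test, two-sided).
t = (x̄ − μ₀)/(s/√n) = (306 − 327)/(65.2/√64) = -2.577
df = n − 1 = 63
Two-sided p-value ≈ 0.0123
Since p ≈ 0.0123 < α = 0.05, reject H0; the data support H1.

-2.577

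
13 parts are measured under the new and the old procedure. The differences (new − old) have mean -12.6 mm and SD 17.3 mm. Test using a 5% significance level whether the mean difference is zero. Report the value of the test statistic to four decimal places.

-2.6260

H0: μ_d = 0; H1: μ_d ≠ 0 (paired t-test on the differences, two-sided).
t = d̄/(s_d/√n) = -12.6/(17.3/√13) = -2.6260
df = n − 1 = 12
Two-sided p-value ≈ 0.0221
Since p ≈ 0.0221 < α = 0.05, reject H0; the evidence is statistically significant.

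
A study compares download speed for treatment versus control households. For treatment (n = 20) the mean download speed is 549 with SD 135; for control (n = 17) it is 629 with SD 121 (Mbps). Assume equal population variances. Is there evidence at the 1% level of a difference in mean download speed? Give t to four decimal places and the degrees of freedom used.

Let group 1 = treatment, group 2 = control. H0: μ_1 = μ_2; H1: μ_1 ≠ μ_2 (two-sample pooled-variance t-test, two-sided).
s_p² = [(20−1)·135² + (17−1)·121²]/(20+17−2) = 16586.6
t = (549 − 629)/√[16586.6·(1/20 + 1/17)] = -1.8830
df = n₁ + n₂ − 2 = 35
Two-sided p-value ≈ 0.068
Since p ≈ 0.068 > α = 0.01, fail to reject H0; the data do not provide sufficient evidence against H0.

t = -1.8830, df = 35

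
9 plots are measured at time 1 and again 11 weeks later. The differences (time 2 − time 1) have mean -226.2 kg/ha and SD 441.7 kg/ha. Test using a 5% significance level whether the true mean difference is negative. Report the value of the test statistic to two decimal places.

-1.54

H0: μ_d = 0; H1: μ_d < 0 (paired t-test on the differences, left-tailed).
t = d̄/(s_d/√n) = -226.2/(441.7/√9) = -1.54
df = n − 1 = 8
p-value = P(T ≤ -1.54) ≈ 0.082
Since p ≈ 0.082 > α = 0.05, fail to reject H0; the evidence is not statistically significant.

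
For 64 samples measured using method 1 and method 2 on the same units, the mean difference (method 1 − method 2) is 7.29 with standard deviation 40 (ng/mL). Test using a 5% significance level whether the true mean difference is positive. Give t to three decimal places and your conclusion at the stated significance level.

H0: μ_d = 0; H1: μ_d > 0 (paired t-test on the differences, right-tailed).
t = d̄/(s_d/√n) = 7.29/(40/√64) = 1.458
df = n − 1 = 63
p-value = P(T ≥ 1.458) ≈ 0.075
Since p ≈ 0.075 > α = 0.05, fail to reject H0; the data do not provide sufficient evidence against H0.

t = 1.458; fail to reject H0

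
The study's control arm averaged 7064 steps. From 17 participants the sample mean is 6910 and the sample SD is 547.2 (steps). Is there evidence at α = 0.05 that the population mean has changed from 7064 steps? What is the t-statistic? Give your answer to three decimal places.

-1.160

H0: μ = 7064; H1: μ ≠ 7064 (one-sample t-test, two-sided).
t = (x̄ − μ₀)/(s/√n) = (6910 − 7064)/(547.2/√17) = -1.160
df = n − 1 = 16
Two-sided p-value ≈ 0.2629
Since p ≈ 0.2629 > α = 0.05, fail to reject H0; the data do not provide sufficient evidence against H0.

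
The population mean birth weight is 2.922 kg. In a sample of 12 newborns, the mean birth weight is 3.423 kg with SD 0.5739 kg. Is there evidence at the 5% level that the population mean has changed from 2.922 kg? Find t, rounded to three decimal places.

H0: μ = 2.922; H1: μ ≠ 2.922 (one-sample t-test, two-sided).
t = (x̄ − μ₀)/(s/√n) = (3.423 − 2.922)/(0.5739/√12) = 3.024
df = n − 1 = 11
Two-sided p-value ≈ 0.012
Since p ≈ 0.012 < α = 0.05, reject H0; the evidence is statistically significant.

3.024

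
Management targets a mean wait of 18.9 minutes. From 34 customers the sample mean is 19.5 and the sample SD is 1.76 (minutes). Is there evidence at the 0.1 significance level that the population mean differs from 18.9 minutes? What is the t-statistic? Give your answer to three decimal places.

1.988

H0: μ = 18.9; H1: μ ≠ 18.9 (one-sample t-test, two-sided).
t = (x̄ − μ₀)/(s/√n) = (19.5 − 18.9)/(1.76/√34) = 1.988
df = n − 1 = 33
Two-sided p-value ≈ 0.055
Since p ≈ 0.055 < α = 0.1, reject H0; the evidence is statistically significant.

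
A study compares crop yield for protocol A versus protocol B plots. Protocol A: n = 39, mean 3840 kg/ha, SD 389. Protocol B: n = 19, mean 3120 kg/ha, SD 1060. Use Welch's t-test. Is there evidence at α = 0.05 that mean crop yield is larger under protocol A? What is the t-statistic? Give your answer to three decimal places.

Let group 1 = protocol A, group 2 = protocol B. H0: μ_1 = μ_2; H1: μ_1 > μ_2 (Welch's two-sample t-test, right-tailed).
t = (x̄_1 − x̄_2)/√(s_1²/n_1 + s_2²/n_2) = (3840 − 3120)/√(389²/39 + 1060²/19) = 2.868
Welch–Satterthwaite df ≈ 20.40
p-value = P(T ≥ 2.868) ≈ 0.005
Since p ≈ 0.005 < α = 0.05, reject H0; the data support H1.

2.868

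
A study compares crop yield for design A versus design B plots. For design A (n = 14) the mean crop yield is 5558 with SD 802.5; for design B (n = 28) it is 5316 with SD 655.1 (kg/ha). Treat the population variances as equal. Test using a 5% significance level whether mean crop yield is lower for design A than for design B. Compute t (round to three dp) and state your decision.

t = 1.047; fail to reject H0

Let group 1 = design A, group 2 = design B. H0: μ_1 = μ_2; H1: μ_1 < μ_2 (two-sample pooled-variance t-test, left-tailed).
s_p² = [(14−1)·802.5² + (28−1)·655.1²]/(14+28−2) = 498982
t = (5558 − 5316)/√[498982·(1/14 + 1/28)] = 1.047
df = n₁ + n₂ − 2 = 40
p-value = P(T ≤ 1.047) ≈ 0.849
Since p ≈ 0.849 > α = 0.05, fail to reject H0; the evidence is not statistically significant.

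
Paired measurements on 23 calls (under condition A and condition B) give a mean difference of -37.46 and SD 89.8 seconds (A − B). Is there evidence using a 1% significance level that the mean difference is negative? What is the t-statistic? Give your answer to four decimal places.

H0: μ_d = 0; H1: μ_d < 0 (paired t-test on the differences, left-tailed).
t = d̄/(s_d/√n) = -37.46/(89.8/√23) = -2.0006
df = n − 1 = 22
p-value = P(T ≤ -2.0006) ≈ 0.029
Since p ≈ 0.029 > α = 0.01, fail to reject H0; the evidence is not statistically significant.

-2.0006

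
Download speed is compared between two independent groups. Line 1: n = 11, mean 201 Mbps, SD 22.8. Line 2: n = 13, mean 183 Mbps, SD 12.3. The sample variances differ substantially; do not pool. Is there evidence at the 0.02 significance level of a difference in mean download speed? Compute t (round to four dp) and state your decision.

t = 2.3455; fail to reject H0

Let group 1 = line 1, group 2 = line 2. H0: μ_1 = μ_2; H1: μ_1 ≠ μ_2 (Welch's two-sample t-test, two-sided).
t = (x̄_1 − x̄_2)/√(s_1²/n_1 + s_2²/n_2) = (201 − 183)/√(22.8²/11 + 12.3²/13) = 2.3455
Welch–Satterthwaite df ≈ 14.78
Two-sided p-value ≈ 0.033
Since p ≈ 0.033 > α = 0.02, fail to reject H0; the data do not provide sufficient evidence against H0.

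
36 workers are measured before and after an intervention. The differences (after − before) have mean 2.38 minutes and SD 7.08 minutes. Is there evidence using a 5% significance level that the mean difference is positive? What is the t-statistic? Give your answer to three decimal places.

H0: μ_d = 0; H1: μ_d > 0 (paired t-test on the differences, right-tailed).
t = d̄/(s_d/√n) = 2.38/(7.08/√36) = 2.017
df = n − 1 = 35
p-value = P(T ≥ 2.017) ≈ 0.026
Since p ≈ 0.026 < α = 0.05, reject H0; the evidence is statistically significant.

2.017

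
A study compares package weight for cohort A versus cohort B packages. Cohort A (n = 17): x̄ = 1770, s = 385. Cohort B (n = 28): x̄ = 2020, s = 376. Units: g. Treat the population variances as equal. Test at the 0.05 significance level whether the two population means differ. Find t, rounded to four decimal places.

Let group 1 = cohort A, group 2 = cohort B. H0: μ_1 = μ_2; H1: μ_1 ≠ μ_2 (two-sample pooled-variance t-test, two-sided).
s_p² = [(17−1)·385² + (28−1)·376²]/(17+28−2) = 143924
t = (1770 − 2020)/√[143924·(1/17 + 1/28)] = -2.1432
df = n₁ + n₂ − 2 = 43
Two-sided p-value ≈ 0.038
Since p ≈ 0.038 < α = 0.05, reject H0; the data support H1.

-2.1432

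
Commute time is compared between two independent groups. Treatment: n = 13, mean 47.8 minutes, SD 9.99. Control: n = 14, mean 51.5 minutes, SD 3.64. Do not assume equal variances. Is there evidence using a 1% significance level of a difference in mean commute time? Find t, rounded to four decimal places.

Let group 1 = treatment, group 2 = control. H0: μ_1 = μ_2; H1: μ_1 ≠ μ_2 (Welch's two-sample t-test, two-sided).
t = (x̄_1 − x̄_2)/√(s_1²/n_1 + s_2²/n_2) = (47.8 − 51.5)/√(9.99²/13 + 3.64²/14) = -1.2600
Welch–Satterthwaite df ≈ 14.93
Two-sided p-value ≈ 0.227
Since p ≈ 0.227 > α = 0.01, fail to reject H0; the evidence is not statistically significant.

-1.2600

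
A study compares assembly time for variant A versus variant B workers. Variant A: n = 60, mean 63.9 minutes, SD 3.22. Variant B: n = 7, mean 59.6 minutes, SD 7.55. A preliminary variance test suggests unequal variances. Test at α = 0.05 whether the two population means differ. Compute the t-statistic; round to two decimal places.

1.49

Let group 1 = variant A, group 2 = variant B. H0: μ_1 = μ_2; H1: μ_1 ≠ μ_2 (Welch's two-sample t-test, two-sided).
t = (x̄_1 − x̄_2)/√(s_1²/n_1 + s_2²/n_2) = (63.9 − 59.6)/√(3.22²/60 + 7.55²/7) = 1.49
Welch–Satterthwaite df ≈ 6.26
Two-sided p-value ≈ 0.185
Since p ≈ 0.185 > α = 0.05, fail to reject H0; the evidence is not statistically significant.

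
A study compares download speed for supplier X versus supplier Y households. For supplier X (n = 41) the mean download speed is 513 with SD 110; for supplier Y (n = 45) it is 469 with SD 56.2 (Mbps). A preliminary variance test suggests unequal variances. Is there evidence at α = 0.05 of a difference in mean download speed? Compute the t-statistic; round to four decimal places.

Let group 1 = supplier X, group 2 = supplier Y. H0: μ_1 = μ_2; H1: μ_1 ≠ μ_2 (Welch's two-sample t-test, two-sided).
t = (x̄_1 − x̄_2)/√(s_1²/n_1 + s_2²/n_2) = (513 − 469)/√(110²/41 + 56.2²/45) = 2.3021
Welch–Satterthwaite df ≈ 58.29
Two-sided p-value ≈ 0.0249
Since p ≈ 0.0249 < α = 0.05, reject H0; the evidence is statistically significant.

2.3021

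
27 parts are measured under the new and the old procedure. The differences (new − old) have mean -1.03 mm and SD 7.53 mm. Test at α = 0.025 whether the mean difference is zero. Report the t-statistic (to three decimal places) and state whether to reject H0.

H0: μ_d = 0; H1: μ_d ≠ 0 (paired t-test on the differences, two-sided).
t = d̄/(s_d/√n) = -1.03/(7.53/√27) = -0.711
df = n − 1 = 26
Two-sided p-value ≈ 0.484
Since p ≈ 0.484 > α = 0.025, fail to reject H0; the data do not provide sufficient evidence against H0.

t = -0.711; fail to reject H0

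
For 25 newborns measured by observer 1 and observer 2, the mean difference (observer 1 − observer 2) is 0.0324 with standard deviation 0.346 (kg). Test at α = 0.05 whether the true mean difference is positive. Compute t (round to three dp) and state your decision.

t = 0.468; fail to reject H0

H0: μ_d = 0; H1: μ_d > 0 (paired t-test on the differences, right-tailed).
t = d̄/(s_d/√n) = 0.0324/(0.346/√25) = 0.468
df = n − 1 = 24
p-value = P(T ≥ 0.468) ≈ 0.3219
Since p ≈ 0.3219 > α = 0.05, fail to reject H0; the evidence is not statistically significant.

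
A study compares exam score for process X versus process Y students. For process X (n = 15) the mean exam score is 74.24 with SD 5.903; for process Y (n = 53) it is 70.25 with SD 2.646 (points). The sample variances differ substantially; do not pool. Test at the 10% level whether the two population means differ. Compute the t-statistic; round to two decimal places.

2.55

Let group 1 = process X, group 2 = process Y. H0: μ_1 = μ_2; H1: μ_1 ≠ μ_2 (Welch's two-sample t-test, two-sided).
t = (x̄_1 − x̄_2)/√(s_1²/n_1 + s_2²/n_2) = (74.24 − 70.25)/√(5.903²/15 + 2.646²/53) = 2.55
Welch–Satterthwaite df ≈ 15.62
Two-sided p-value ≈ 0.022
Since p ≈ 0.022 < α = 0.1, reject H0; the evidence is statistically significant.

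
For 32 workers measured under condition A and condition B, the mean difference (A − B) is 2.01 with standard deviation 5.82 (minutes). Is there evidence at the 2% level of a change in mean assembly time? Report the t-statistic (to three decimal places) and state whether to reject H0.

t = 1.954; fail to reject H0

H0: μ_d = 0; H1: μ_d ≠ 0 (paired t-test on the differences, two-sided).
t = d̄/(s_d/√n) = 2.01/(5.82/√32) = 1.954
df = n − 1 = 31
Two-sided p-value ≈ 0.060
Since p ≈ 0.060 > α = 0.02, fail to reject H0; the data do not provide sufficient evidence against H0.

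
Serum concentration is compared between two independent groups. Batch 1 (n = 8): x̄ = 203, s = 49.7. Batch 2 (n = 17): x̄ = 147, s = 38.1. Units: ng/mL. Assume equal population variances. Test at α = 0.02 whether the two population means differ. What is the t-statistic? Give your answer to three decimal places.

Let group 1 = batch 1, group 2 = batch 2. H0: μ_1 = μ_2; H1: μ_1 ≠ μ_2 (two-sample pooled-variance t-test, two-sided).
s_p² = [(8−1)·49.7² + (17−1)·38.1²]/(8+17−2) = 1761.58
t = (203 − 147)/√[1761.58·(1/8 + 1/17)] = 3.112
df = n₁ + n₂ − 2 = 23
Two-sided p-value ≈ 0.005
Since p ≈ 0.005 < α = 0.02, reject H0; the data support H1.

3.112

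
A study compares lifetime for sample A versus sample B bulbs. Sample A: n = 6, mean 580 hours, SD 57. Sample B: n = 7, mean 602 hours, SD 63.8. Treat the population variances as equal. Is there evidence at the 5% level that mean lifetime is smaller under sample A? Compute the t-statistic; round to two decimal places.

-0.65

Let group 1 = sample A, group 2 = sample B. H0: μ_1 = μ_2; H1: μ_1 < μ_2 (two-sample pooled-variance t-test, left-tailed).
s_p² = [(6−1)·57² + (7−1)·63.8²]/(6+7−2) = 3697.06
t = (580 − 602)/√[3697.06·(1/6 + 1/7)] = -0.65
df = n₁ + n₂ − 2 = 11
p-value = P(T ≤ -0.65) ≈ 0.264
Since p ≈ 0.264 > α = 0.05, fail to reject H0; the evidence is not statistically significant.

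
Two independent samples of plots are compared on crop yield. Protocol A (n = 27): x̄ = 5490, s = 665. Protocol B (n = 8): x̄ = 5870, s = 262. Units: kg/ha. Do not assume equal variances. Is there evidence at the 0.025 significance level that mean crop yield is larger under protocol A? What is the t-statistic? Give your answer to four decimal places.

-2.4053

Let group 1 = protocol A, group 2 = protocol B. H0: μ_1 = μ_2; H1: μ_1 > μ_2 (Welch's two-sample t-test, right-tailed).
t = (x̄_1 − x̄_2)/√(s_1²/n_1 + s_2²/n_2) = (5490 − 5870)/√(665²/27 + 262²/8) = -2.4053
Welch–Satterthwaite df ≈ 29.90
p-value = P(T ≥ -2.4053) ≈ 0.9887
Since p ≈ 0.9887 > α = 0.025, fail to reject H0; the data do not provide sufficient evidence against H0.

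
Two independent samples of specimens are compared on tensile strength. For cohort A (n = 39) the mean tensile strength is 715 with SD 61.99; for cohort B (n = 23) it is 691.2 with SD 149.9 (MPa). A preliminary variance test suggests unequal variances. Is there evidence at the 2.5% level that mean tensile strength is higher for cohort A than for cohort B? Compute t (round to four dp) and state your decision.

t = 0.7257; fail to reject H0

Let group 1 = cohort A, group 2 = cohort B. H0: μ_1 = μ_2; H1: μ_1 > μ_2 (Welch's two-sample t-test, right-tailed).
t = (x̄_1 − x̄_2)/√(s_1²/n_1 + s_2²/n_2) = (715 − 691.2)/√(61.99²/39 + 149.9²/23) = 0.7257
Welch–Satterthwaite df ≈ 26.51
p-value = P(T ≥ 0.7257) ≈ 0.2372
Since p ≈ 0.2372 > α = 0.025, fail to reject H0; the evidence is not statistically significant.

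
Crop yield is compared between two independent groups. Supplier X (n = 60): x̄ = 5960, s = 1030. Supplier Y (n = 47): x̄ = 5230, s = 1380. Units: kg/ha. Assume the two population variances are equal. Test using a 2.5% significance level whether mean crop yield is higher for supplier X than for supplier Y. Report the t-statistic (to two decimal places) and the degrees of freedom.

Let group 1 = supplier X, group 2 = supplier Y. H0: μ_1 = μ_2; H1: μ_1 > μ_2 (two-sample pooled-variance t-test, right-tailed).
s_p² = [(60−1)·1030² + (47−1)·1380²]/(60+47−2) = 1430430
t = (5960 − 5230)/√[1430430·(1/60 + 1/47)] = 3.13
df = n₁ + n₂ − 2 = 105
p-value = P(T ≥ 3.13) ≈ 0.0011
Since p ≈ 0.0011 < α = 0.025, reject H0; the data support H1.

t = 3.13, df = 105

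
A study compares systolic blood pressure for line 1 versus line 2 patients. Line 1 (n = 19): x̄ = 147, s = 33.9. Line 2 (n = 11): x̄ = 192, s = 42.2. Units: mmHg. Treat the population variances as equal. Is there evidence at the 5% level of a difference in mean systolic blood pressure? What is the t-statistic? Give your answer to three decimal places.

-3.203

Let group 1 = line 1, group 2 = line 2. H0: μ_1 = μ_2; H1: μ_1 ≠ μ_2 (two-sample pooled-variance t-test, two-sided).
s_p² = [(19−1)·33.9² + (11−1)·42.2²]/(19+11−2) = 1374.79
t = (147 − 192)/√[1374.79·(1/19 + 1/11)] = -3.203
df = n₁ + n₂ − 2 = 28
Two-sided p-value ≈ 0.003
Since p ≈ 0.003 < α = 0.05, reject H0; the evidence is statistically significant.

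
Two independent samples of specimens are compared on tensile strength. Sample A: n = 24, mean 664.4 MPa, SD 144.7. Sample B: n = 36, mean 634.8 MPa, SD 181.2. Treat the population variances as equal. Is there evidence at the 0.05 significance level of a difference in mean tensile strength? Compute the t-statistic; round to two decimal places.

Let group 1 = sample A, group 2 = sample B. H0: μ_1 = μ_2; H1: μ_1 ≠ μ_2 (two-sample pooled-variance t-test, two-sided).
s_p² = [(24−1)·144.7² + (36−1)·181.2²]/(24+36−2) = 28116.3
t = (664.4 − 634.8)/√[28116.3·(1/24 + 1/36)] = 0.67
df = n₁ + n₂ − 2 = 58
Two-sided p-value ≈ 0.5056
Since p ≈ 0.5056 > α = 0.05, fail to reject H0; the evidence is not statistically significant.

0.67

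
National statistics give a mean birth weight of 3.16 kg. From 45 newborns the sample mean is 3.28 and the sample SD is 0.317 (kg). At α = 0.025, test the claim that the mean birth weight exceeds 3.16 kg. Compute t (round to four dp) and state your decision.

t = 2.5394; reject H0

H0: μ = 3.16; H1: μ > 3.16 (one-sample t-test, right-tailed).
t = (x̄ − μ₀)/(s/√n) = (3.28 − 3.16)/(0.317/√45) = 2.5394
df = n − 1 = 44
p-value = P(T ≥ 2.5394) ≈ 0.007
Since p ≈ 0.007 < α = 0.025, reject H0; the evidence is statistically significant.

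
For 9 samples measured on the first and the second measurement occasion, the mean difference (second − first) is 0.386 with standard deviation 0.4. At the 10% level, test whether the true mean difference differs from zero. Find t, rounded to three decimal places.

2.895

H0: μ_d = 0; H1: μ_d ≠ 0 (paired t-test on the differences, two-sided).
t = d̄/(s_d/√n) = 0.386/(0.4/√9) = 2.895
df = n − 1 = 8
Two-sided p-value ≈ 0.020
Since p ≈ 0.020 < α = 0.1, reject H0; the evidence is statistically significant.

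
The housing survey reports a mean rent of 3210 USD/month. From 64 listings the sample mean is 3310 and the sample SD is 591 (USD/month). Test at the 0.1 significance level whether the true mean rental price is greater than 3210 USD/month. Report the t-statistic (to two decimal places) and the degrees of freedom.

t = 1.35, df = 63

H0: μ = 3210; H1: μ > 3210 (one-sample t-test, right-tailed).
t = (x̄ − μ₀)/(s/√n) = (3310 − 3210)/(591/√64) = 1.35
df = n − 1 = 63
p-value = P(T ≥ 1.35) ≈ 0.090
Since p ≈ 0.090 < α = 0.1, reject H0; the data support H1.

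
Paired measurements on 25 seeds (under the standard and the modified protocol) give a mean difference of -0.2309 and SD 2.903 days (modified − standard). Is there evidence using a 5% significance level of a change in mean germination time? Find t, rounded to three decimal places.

-0.398

H0: μ_d = 0; H1: μ_d ≠ 0 (paired t-test on the differences, two-sided).
t = d̄/(s_d/√n) = -0.2309/(2.903/√25) = -0.398
df = n − 1 = 24
Two-sided p-value ≈ 0.6944
Since p ≈ 0.6944 > α = 0.05, fail to reject H0; the evidence is not statistically significant.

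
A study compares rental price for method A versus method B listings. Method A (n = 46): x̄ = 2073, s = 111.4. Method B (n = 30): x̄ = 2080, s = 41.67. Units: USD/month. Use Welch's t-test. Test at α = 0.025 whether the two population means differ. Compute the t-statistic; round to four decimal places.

Let group 1 = method A, group 2 = method B. H0: μ_1 = μ_2; H1: μ_1 ≠ μ_2 (Welch's two-sample t-test, two-sided).
t = (x̄_1 − x̄_2)/√(s_1²/n_1 + s_2²/n_2) = (2073 − 2080)/√(111.4²/46 + 41.67²/30) = -0.3867
Welch–Satterthwaite df ≈ 61.96
Two-sided p-value ≈ 0.700
Since p ≈ 0.700 > α = 0.025, fail to reject H0; the evidence is not statistically significant.

-0.3867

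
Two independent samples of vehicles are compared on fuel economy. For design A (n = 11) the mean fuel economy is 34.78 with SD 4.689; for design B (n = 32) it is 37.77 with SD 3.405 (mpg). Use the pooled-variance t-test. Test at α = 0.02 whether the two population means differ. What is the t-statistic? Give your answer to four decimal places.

Let group 1 = design A, group 2 = design B. H0: μ_1 = μ_2; H1: μ_1 ≠ μ_2 (two-sample pooled-variance t-test, two-sided).
s_p² = [(11−1)·4.689² + (32−1)·3.405²]/(11+32−2) = 14.1288
t = (34.78 − 37.77)/√[14.1288·(1/11 + 1/32)] = -2.2759
df = n₁ + n₂ − 2 = 41
Two-sided p-value ≈ 0.0281
Since p ≈ 0.0281 > α = 0.02, fail to reject H0; the evidence is not statistically significant.

-2.2759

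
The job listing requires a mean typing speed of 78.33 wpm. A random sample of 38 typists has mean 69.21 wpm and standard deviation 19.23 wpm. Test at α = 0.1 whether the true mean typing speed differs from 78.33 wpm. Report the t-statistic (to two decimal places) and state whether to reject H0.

t = -2.92; reject H0

H0: μ = 78.33; H1: μ ≠ 78.33 (one-sample t-test, two-sided).
t = (x̄ − μ₀)/(s/√n) = (69.21 − 78.33)/(19.23/√38) = -2.92
df = n − 1 = 37
Two-sided p-value ≈ 0.006
Since p ≈ 0.006 < α = 0.1, reject H0; the evidence is statistically significant.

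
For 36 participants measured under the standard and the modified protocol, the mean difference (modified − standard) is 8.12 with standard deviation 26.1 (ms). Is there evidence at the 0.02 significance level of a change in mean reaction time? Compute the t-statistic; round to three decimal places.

H0: μ_d = 0; H1: μ_d ≠ 0 (paired t-test on the differences, two-sided).
t = d̄/(s_d/√n) = 8.12/(26.1/√36) = 1.867
df = n − 1 = 35
Two-sided p-value ≈ 0.0703
Since p ≈ 0.0703 > α = 0.02, fail to reject H0; the evidence is not statistically significant.

1.867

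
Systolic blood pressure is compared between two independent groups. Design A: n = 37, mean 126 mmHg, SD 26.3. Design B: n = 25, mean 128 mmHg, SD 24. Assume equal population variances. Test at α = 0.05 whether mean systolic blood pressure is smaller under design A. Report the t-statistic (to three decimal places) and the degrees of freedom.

t = -0.304, df = 60

Let group 1 = design A, group 2 = design B. H0: μ_1 = μ_2; H1: μ_1 < μ_2 (two-sample pooled-variance t-test, left-tailed).
s_p² = [(37−1)·26.3² + (25−1)·24²]/(37+25−2) = 645.414
t = (126 − 128)/√[645.414·(1/37 + 1/25)] = -0.304
df = n₁ + n₂ − 2 = 60
p-value = P(T ≤ -0.304) ≈ 0.381
Since p ≈ 0.381 > α = 0.05, fail to reject H0; the data do not provide sufficient evidence against H0.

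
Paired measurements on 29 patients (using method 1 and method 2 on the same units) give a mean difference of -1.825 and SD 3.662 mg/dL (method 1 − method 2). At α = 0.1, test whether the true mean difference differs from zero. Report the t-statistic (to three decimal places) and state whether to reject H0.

H0: μ_d = 0; H1: μ_d ≠ 0 (paired t-test on the differences, two-sided).
t = d̄/(s_d/√n) = -1.825/(3.662/√29) = -2.684
df = n − 1 = 28
Two-sided p-value ≈ 0.0121
Since p ≈ 0.0121 < α = 0.1, reject H0; the evidence is statistically significant.

t = -2.684; reject H0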